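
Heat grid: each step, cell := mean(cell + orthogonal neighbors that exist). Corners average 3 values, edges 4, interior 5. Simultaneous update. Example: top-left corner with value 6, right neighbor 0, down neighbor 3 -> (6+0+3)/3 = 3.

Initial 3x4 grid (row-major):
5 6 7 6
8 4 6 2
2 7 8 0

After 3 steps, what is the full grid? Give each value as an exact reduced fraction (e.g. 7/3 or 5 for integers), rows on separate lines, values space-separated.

Answer: 6241/1080 40601/7200 4369/800 1181/240
8763/1600 1407/250 30473/6000 33431/7200
11917/2160 9469/1800 17773/3600 1183/270

Derivation:
After step 1:
  19/3 11/2 25/4 5
  19/4 31/5 27/5 7/2
  17/3 21/4 21/4 10/3
After step 2:
  199/36 1457/240 443/80 59/12
  459/80 271/50 133/25 517/120
  47/9 671/120 577/120 145/36
After step 3:
  6241/1080 40601/7200 4369/800 1181/240
  8763/1600 1407/250 30473/6000 33431/7200
  11917/2160 9469/1800 17773/3600 1183/270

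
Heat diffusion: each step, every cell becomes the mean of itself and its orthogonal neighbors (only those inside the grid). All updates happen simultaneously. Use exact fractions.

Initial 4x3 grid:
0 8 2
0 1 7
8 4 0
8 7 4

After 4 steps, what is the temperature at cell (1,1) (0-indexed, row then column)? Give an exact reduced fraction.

Answer: 262991/72000

Derivation:
Step 1: cell (1,1) = 4
Step 2: cell (1,1) = 31/10
Step 3: cell (1,1) = 4519/1200
Step 4: cell (1,1) = 262991/72000
Full grid after step 4:
  86407/25920 608989/172800 91687/25920
  164291/43200 262991/72000 164141/43200
  191951/43200 314711/72000 175301/43200
  26207/5184 822949/172800 23399/5184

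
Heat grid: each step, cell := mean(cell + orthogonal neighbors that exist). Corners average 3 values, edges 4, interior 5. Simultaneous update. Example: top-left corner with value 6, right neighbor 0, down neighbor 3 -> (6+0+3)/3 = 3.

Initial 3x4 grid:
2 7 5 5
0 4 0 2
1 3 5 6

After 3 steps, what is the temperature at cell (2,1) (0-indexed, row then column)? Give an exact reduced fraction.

Step 1: cell (2,1) = 13/4
Step 2: cell (2,1) = 653/240
Step 3: cell (2,1) = 4141/1440
Full grid after step 3:
  1073/360 1657/480 1783/480 691/180
  7571/2880 3619/1200 4261/1200 10529/2880
  2539/1080 4141/1440 4819/1440 1973/540

Answer: 4141/1440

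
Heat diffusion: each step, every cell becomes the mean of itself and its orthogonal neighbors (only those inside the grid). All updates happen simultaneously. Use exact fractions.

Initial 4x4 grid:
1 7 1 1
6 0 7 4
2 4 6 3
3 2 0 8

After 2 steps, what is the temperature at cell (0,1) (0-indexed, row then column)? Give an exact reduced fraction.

Step 1: cell (0,1) = 9/4
Step 2: cell (0,1) = 943/240
Full grid after step 2:
  55/18 943/240 237/80 13/4
  58/15 157/50 403/100 73/20
  167/60 88/25 393/100 25/6
  25/9 683/240 167/48 155/36

Answer: 943/240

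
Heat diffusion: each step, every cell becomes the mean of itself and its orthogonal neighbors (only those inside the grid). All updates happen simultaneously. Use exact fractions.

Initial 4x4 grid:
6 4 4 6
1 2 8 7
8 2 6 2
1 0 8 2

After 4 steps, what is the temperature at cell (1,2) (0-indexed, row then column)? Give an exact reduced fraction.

Answer: 422627/90000

Derivation:
Step 1: cell (1,2) = 27/5
Step 2: cell (1,2) = 101/20
Step 3: cell (1,2) = 14447/3000
Step 4: cell (1,2) = 422627/90000
Full grid after step 4:
  259849/64800 468053/108000 526613/108000 33547/6480
  819121/216000 150107/36000 422627/90000 33773/6750
  255851/72000 28693/7500 86543/20000 3473/750
  18151/5400 260521/72000 289913/72000 93059/21600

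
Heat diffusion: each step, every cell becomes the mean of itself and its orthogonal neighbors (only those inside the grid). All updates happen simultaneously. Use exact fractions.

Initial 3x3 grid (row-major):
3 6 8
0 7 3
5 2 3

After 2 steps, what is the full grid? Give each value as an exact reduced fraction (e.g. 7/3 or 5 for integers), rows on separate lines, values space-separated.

After step 1:
  3 6 17/3
  15/4 18/5 21/4
  7/3 17/4 8/3
After step 2:
  17/4 137/30 203/36
  761/240 457/100 1031/240
  31/9 257/80 73/18

Answer: 17/4 137/30 203/36
761/240 457/100 1031/240
31/9 257/80 73/18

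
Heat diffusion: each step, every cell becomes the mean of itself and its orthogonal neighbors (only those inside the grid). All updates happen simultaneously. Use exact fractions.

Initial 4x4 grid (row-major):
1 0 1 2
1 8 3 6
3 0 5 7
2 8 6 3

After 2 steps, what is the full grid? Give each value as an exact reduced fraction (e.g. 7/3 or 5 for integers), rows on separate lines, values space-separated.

Answer: 77/36 53/30 29/10 3
469/240 351/100 86/25 347/80
833/240 169/50 487/100 1157/240
59/18 559/120 571/120 193/36

Derivation:
After step 1:
  2/3 5/2 3/2 3
  13/4 12/5 23/5 9/2
  3/2 24/5 21/5 21/4
  13/3 4 11/2 16/3
After step 2:
  77/36 53/30 29/10 3
  469/240 351/100 86/25 347/80
  833/240 169/50 487/100 1157/240
  59/18 559/120 571/120 193/36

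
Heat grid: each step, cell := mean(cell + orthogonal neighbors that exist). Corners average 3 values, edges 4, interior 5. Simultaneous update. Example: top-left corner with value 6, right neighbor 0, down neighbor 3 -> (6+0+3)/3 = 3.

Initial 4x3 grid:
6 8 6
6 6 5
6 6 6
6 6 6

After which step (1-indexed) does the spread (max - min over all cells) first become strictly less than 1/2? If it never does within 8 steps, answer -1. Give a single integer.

Step 1: max=20/3, min=23/4, spread=11/12
Step 2: max=257/40, min=47/8, spread=11/20
Step 3: max=6851/1080, min=427/72, spread=223/540
  -> spread < 1/2 first at step 3
Step 4: max=405907/64800, min=64277/10800, spread=4049/12960
Step 5: max=24217193/3888000, min=1933619/324000, spread=202753/777600
Step 6: max=1445272207/233280000, min=29106559/4860000, spread=385259/1866240
Step 7: max=86423012813/13996800000, min=1750976981/291600000, spread=95044709/559872000
Step 8: max=5170514610967/839808000000, min=105319966429/17496000000, spread=921249779/6718464000

Answer: 3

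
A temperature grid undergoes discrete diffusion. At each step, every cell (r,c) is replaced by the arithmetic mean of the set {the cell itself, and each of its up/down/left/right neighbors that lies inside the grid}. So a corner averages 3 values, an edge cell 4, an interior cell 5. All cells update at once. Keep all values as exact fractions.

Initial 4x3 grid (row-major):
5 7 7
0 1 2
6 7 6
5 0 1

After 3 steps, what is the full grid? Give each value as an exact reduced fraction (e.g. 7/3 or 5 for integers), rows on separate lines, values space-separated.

After step 1:
  4 5 16/3
  3 17/5 4
  9/2 4 4
  11/3 13/4 7/3
After step 2:
  4 133/30 43/9
  149/40 97/25 251/60
  91/24 383/100 43/12
  137/36 53/16 115/36
After step 3:
  1459/360 7691/1800 2411/540
  4619/1200 12031/3000 7391/1800
  13637/3600 7359/2000 832/225
  1571/432 5657/1600 1453/432

Answer: 1459/360 7691/1800 2411/540
4619/1200 12031/3000 7391/1800
13637/3600 7359/2000 832/225
1571/432 5657/1600 1453/432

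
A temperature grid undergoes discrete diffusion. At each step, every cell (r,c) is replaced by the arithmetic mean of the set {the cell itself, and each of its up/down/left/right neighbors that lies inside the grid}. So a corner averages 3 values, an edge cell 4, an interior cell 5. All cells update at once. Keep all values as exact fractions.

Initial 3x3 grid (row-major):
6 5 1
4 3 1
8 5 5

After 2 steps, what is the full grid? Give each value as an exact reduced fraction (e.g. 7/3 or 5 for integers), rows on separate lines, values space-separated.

After step 1:
  5 15/4 7/3
  21/4 18/5 5/2
  17/3 21/4 11/3
After step 2:
  14/3 881/240 103/36
  1171/240 407/100 121/40
  97/18 1091/240 137/36

Answer: 14/3 881/240 103/36
1171/240 407/100 121/40
97/18 1091/240 137/36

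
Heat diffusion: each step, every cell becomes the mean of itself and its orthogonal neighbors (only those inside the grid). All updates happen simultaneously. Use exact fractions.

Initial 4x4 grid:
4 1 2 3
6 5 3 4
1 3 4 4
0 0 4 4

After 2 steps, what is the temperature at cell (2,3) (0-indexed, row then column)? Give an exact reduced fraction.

Step 1: cell (2,3) = 4
Step 2: cell (2,3) = 151/40
Full grid after step 2:
  32/9 751/240 237/80 35/12
  413/120 84/25 331/100 141/40
  283/120 281/100 84/25 151/40
  55/36 461/240 247/80 11/3

Answer: 151/40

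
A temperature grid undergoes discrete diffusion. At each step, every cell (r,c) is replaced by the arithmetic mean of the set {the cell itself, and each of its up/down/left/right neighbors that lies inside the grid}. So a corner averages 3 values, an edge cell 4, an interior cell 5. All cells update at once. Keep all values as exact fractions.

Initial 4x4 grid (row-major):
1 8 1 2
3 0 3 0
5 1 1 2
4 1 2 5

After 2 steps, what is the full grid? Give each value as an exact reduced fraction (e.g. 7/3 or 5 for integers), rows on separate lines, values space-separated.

After step 1:
  4 5/2 7/2 1
  9/4 3 1 7/4
  13/4 8/5 9/5 2
  10/3 2 9/4 3
After step 2:
  35/12 13/4 2 25/12
  25/8 207/100 221/100 23/16
  313/120 233/100 173/100 171/80
  103/36 551/240 181/80 29/12

Answer: 35/12 13/4 2 25/12
25/8 207/100 221/100 23/16
313/120 233/100 173/100 171/80
103/36 551/240 181/80 29/12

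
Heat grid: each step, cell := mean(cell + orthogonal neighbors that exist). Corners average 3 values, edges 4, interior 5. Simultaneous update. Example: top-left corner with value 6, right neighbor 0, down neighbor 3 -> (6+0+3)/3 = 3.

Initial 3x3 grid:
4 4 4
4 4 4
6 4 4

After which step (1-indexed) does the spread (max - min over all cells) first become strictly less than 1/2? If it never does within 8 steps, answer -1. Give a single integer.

Answer: 3

Derivation:
Step 1: max=14/3, min=4, spread=2/3
Step 2: max=41/9, min=4, spread=5/9
Step 3: max=473/108, min=4, spread=41/108
  -> spread < 1/2 first at step 3
Step 4: max=28051/6480, min=731/180, spread=347/1296
Step 5: max=1662137/388800, min=7357/1800, spread=2921/15552
Step 6: max=99140539/23328000, min=889483/216000, spread=24611/186624
Step 7: max=5917442033/1399680000, min=20096741/4860000, spread=207329/2239488
Step 8: max=353953152451/83980800000, min=1075601599/259200000, spread=1746635/26873856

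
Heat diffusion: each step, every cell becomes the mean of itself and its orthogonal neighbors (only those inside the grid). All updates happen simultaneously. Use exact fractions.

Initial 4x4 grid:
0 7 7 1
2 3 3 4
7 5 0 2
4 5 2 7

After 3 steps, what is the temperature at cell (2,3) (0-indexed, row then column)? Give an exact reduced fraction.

Step 1: cell (2,3) = 13/4
Step 2: cell (2,3) = 709/240
Step 3: cell (2,3) = 23443/7200
Full grid after step 3:
  527/144 9073/2400 9001/2400 1319/360
  749/200 7373/2000 709/200 7961/2400
  7301/1800 5771/1500 4031/1200 23443/7200
  469/108 1799/450 809/225 7069/2160

Answer: 23443/7200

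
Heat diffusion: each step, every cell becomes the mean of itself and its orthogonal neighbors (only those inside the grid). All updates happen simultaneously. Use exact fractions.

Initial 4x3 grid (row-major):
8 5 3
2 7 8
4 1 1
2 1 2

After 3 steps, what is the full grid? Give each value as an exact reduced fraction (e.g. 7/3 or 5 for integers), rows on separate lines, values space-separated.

Answer: 3547/720 73483/14400 5353/1080
5219/1200 3199/750 31139/7200
5531/1800 18697/6000 21899/7200
323/135 15829/7200 4973/2160

Derivation:
After step 1:
  5 23/4 16/3
  21/4 23/5 19/4
  9/4 14/5 3
  7/3 3/2 4/3
After step 2:
  16/3 1241/240 95/18
  171/40 463/100 1061/240
  379/120 283/100 713/240
  73/36 239/120 35/18
After step 3:
  3547/720 73483/14400 5353/1080
  5219/1200 3199/750 31139/7200
  5531/1800 18697/6000 21899/7200
  323/135 15829/7200 4973/2160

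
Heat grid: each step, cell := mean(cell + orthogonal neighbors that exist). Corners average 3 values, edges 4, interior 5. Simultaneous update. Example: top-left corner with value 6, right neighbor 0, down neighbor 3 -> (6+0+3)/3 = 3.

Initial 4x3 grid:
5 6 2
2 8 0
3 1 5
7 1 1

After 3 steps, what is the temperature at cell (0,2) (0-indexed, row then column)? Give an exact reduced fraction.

Step 1: cell (0,2) = 8/3
Step 2: cell (0,2) = 35/9
Step 3: cell (0,2) = 7699/2160
Full grid after step 3:
  1123/270 3983/960 7699/2160
  5911/1440 707/200 2473/720
  4919/1440 1331/400 122/45
  7141/2160 1351/480 727/270

Answer: 7699/2160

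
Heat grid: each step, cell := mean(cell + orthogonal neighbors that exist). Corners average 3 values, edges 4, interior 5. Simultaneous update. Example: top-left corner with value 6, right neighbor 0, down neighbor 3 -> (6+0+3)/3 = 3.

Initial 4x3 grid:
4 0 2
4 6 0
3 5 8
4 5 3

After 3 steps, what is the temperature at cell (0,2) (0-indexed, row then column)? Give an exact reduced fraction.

Step 1: cell (0,2) = 2/3
Step 2: cell (0,2) = 23/9
Step 3: cell (0,2) = 281/108
Full grid after step 3:
  1313/432 682/225 281/108
  27229/7200 20147/6000 12677/3600
  3221/800 13141/3000 1829/450
  1589/360 62953/14400 10049/2160

Answer: 281/108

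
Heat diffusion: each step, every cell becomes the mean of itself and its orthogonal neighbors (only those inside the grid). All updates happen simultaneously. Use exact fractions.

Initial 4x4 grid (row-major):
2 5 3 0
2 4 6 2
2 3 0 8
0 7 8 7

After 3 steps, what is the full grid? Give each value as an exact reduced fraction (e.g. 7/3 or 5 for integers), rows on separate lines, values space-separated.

After step 1:
  3 7/2 7/2 5/3
  5/2 4 3 4
  7/4 16/5 5 17/4
  3 9/2 11/2 23/3
After step 2:
  3 7/2 35/12 55/18
  45/16 81/25 39/10 155/48
  209/80 369/100 419/100 251/48
  37/12 81/20 17/3 209/36
After step 3:
  149/48 3797/1200 2407/720 1325/432
  2333/800 6857/2000 20971/6000 5549/1440
  7319/2400 7113/2000 27211/6000 33217/7200
  2339/720 1649/400 17741/3600 2405/432

Answer: 149/48 3797/1200 2407/720 1325/432
2333/800 6857/2000 20971/6000 5549/1440
7319/2400 7113/2000 27211/6000 33217/7200
2339/720 1649/400 17741/3600 2405/432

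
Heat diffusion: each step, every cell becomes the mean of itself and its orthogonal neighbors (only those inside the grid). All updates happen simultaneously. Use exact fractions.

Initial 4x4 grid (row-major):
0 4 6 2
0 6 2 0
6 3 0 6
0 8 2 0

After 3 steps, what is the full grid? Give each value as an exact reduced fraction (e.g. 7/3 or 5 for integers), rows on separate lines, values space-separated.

Answer: 1171/432 2803/900 2693/900 3059/1080
22109/7200 713/240 8861/3000 9407/3600
22597/7200 5041/1500 16669/6000 1747/720
1939/540 23467/7200 4151/1440 5251/2160

Derivation:
After step 1:
  4/3 4 7/2 8/3
  3 3 14/5 5/2
  9/4 23/5 13/5 3/2
  14/3 13/4 5/2 8/3
After step 2:
  25/9 71/24 389/120 26/9
  115/48 87/25 72/25 71/30
  871/240 157/50 14/5 139/60
  61/18 901/240 661/240 20/9
After step 3:
  1171/432 2803/900 2693/900 3059/1080
  22109/7200 713/240 8861/3000 9407/3600
  22597/7200 5041/1500 16669/6000 1747/720
  1939/540 23467/7200 4151/1440 5251/2160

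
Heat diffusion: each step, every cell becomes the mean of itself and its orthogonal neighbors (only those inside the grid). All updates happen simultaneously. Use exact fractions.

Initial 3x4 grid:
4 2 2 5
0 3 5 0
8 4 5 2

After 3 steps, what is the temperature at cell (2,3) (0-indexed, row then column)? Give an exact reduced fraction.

Answer: 337/108

Derivation:
Step 1: cell (2,3) = 7/3
Step 2: cell (2,3) = 28/9
Step 3: cell (2,3) = 337/108
Full grid after step 3:
  131/45 7171/2400 21353/7200 1225/432
  16417/4800 1657/500 19039/6000 674/225
  907/240 4573/1200 6257/1800 337/108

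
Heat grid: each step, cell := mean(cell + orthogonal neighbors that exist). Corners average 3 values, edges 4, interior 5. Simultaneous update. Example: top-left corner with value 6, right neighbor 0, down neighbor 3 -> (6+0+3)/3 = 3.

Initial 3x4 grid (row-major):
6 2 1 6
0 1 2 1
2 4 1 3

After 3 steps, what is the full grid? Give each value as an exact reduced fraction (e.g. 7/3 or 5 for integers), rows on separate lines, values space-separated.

Answer: 2549/1080 3287/1440 703/288 5197/2160
6253/2880 653/300 2509/1200 431/180
169/80 159/80 77/36 2291/1080

Derivation:
After step 1:
  8/3 5/2 11/4 8/3
  9/4 9/5 6/5 3
  2 2 5/2 5/3
After step 2:
  89/36 583/240 547/240 101/36
  523/240 39/20 9/4 32/15
  25/12 83/40 221/120 43/18
After step 3:
  2549/1080 3287/1440 703/288 5197/2160
  6253/2880 653/300 2509/1200 431/180
  169/80 159/80 77/36 2291/1080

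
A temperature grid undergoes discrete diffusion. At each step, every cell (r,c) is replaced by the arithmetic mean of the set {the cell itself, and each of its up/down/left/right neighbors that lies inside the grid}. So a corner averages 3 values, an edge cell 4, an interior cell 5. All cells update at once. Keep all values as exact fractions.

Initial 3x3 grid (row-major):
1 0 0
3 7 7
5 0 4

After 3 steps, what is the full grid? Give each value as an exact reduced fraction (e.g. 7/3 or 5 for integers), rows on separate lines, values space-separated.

Answer: 1361/540 632/225 3127/1080
1243/400 3121/1000 2811/800
1771/540 6581/1800 3947/1080

Derivation:
After step 1:
  4/3 2 7/3
  4 17/5 9/2
  8/3 4 11/3
After step 2:
  22/9 34/15 53/18
  57/20 179/50 139/40
  32/9 103/30 73/18
After step 3:
  1361/540 632/225 3127/1080
  1243/400 3121/1000 2811/800
  1771/540 6581/1800 3947/1080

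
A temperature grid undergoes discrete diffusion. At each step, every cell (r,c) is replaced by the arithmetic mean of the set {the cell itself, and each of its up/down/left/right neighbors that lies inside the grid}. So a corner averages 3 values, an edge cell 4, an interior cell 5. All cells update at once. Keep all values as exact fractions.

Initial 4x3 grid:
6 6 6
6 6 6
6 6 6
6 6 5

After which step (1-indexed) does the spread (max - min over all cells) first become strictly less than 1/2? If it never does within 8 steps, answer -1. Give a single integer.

Step 1: max=6, min=17/3, spread=1/3
  -> spread < 1/2 first at step 1
Step 2: max=6, min=103/18, spread=5/18
Step 3: max=6, min=1255/216, spread=41/216
Step 4: max=6, min=151303/25920, spread=4217/25920
Step 5: max=43121/7200, min=9122051/1555200, spread=38417/311040
Step 6: max=861403/144000, min=548671789/93312000, spread=1903471/18662400
Step 7: max=25804241/4320000, min=32991330911/5598720000, spread=18038617/223948800
Step 8: max=2319873241/388800000, min=1982271017149/335923200000, spread=883978523/13436928000

Answer: 1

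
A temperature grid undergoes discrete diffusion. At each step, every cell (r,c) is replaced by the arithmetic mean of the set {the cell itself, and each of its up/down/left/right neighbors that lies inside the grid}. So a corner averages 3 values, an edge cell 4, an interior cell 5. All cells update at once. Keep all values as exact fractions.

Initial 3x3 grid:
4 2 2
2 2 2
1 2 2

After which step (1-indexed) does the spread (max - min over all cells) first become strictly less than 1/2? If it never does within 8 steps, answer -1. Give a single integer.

Step 1: max=8/3, min=5/3, spread=1
Step 2: max=89/36, min=89/48, spread=89/144
Step 3: max=995/432, min=277/144, spread=41/108
  -> spread < 1/2 first at step 3
Step 4: max=57997/25920, min=1891/960, spread=347/1296
Step 5: max=3400499/1555200, min=1036133/518400, spread=2921/15552
Step 6: max=201421453/93312000, min=63038651/31104000, spread=24611/186624
Step 7: max=11965744691/5598720000, min=1271935799/622080000, spread=207329/2239488
Step 8: max=713390139277/335923200000, min=230519067259/111974400000, spread=1746635/26873856

Answer: 3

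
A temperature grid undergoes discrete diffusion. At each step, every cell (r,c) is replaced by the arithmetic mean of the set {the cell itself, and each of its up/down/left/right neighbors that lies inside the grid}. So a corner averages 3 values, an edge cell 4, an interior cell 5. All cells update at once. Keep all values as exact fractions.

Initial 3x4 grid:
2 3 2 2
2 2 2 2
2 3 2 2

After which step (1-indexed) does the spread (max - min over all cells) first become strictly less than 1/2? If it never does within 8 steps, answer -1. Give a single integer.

Step 1: max=12/5, min=2, spread=2/5
  -> spread < 1/2 first at step 1
Step 2: max=277/120, min=2, spread=37/120
Step 3: max=2437/1080, min=149/72, spread=101/540
Step 4: max=60551/27000, min=9391/4500, spread=841/5400
Step 5: max=135379/60750, min=342299/162000, spread=11227/97200
Step 6: max=215934341/97200000, min=17189543/8100000, spread=386393/3888000
Step 7: max=1934499481/874800000, min=1037441437/486000000, spread=41940559/546750000
Step 8: max=772216076621/349920000000, min=62404281083/29160000000, spread=186917629/2799360000

Answer: 1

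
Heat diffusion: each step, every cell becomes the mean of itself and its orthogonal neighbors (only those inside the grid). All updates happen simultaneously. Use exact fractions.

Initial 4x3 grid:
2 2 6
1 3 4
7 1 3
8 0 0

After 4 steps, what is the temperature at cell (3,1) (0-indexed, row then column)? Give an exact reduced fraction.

Answer: 165937/57600

Derivation:
Step 1: cell (3,1) = 9/4
Step 2: cell (3,1) = 221/80
Step 3: cell (3,1) = 2651/960
Step 4: cell (3,1) = 165937/57600
Full grid after step 4:
  77683/25920 516503/172800 26981/8640
  32663/10800 218293/72000 656/225
  3859/1200 23057/8000 3259/1200
  27461/8640 165937/57600 7267/2880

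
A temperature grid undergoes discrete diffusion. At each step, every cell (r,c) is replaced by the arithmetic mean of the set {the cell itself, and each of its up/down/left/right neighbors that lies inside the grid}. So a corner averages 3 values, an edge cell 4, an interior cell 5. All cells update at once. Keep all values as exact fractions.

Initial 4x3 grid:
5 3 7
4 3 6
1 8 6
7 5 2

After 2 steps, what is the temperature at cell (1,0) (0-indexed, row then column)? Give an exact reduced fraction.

Answer: 341/80

Derivation:
Step 1: cell (1,0) = 13/4
Step 2: cell (1,0) = 341/80
Full grid after step 2:
  47/12 559/120 46/9
  341/80 453/100 317/60
  1031/240 127/25 299/60
  89/18 563/120 46/9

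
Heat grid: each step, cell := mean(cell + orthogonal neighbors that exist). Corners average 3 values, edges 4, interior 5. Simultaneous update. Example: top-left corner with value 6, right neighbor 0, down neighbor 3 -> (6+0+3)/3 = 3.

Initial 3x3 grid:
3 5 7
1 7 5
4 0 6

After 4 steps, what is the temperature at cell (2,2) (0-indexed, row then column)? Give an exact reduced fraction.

Answer: 286141/64800

Derivation:
Step 1: cell (2,2) = 11/3
Step 2: cell (2,2) = 85/18
Step 3: cell (2,2) = 4613/1080
Step 4: cell (2,2) = 286141/64800
Full grid after step 4:
  19741/4800 1906097/432000 637757/129600
  3197569/864000 516301/120000 3958319/864000
  117683/32400 3340319/864000 286141/64800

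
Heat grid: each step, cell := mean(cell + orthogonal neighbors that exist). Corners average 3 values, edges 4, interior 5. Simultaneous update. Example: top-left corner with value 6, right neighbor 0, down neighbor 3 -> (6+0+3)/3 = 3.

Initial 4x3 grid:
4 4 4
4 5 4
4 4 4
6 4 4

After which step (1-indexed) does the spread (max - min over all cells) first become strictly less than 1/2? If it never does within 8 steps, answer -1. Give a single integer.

Answer: 2

Derivation:
Step 1: max=14/3, min=4, spread=2/3
Step 2: max=41/9, min=329/80, spread=319/720
  -> spread < 1/2 first at step 2
Step 3: max=9577/2160, min=1487/360, spread=131/432
Step 4: max=70951/16200, min=179351/43200, spread=5911/25920
Step 5: max=16882181/3888000, min=10782979/2592000, spread=56617/311040
Step 6: max=1006932829/233280000, min=649223861/155520000, spread=2647763/18662400
Step 7: max=60170091311/13996800000, min=39056257999/9331200000, spread=25371269/223948800
Step 8: max=3599089973749/839808000000, min=2349093142541/559872000000, spread=1207204159/13436928000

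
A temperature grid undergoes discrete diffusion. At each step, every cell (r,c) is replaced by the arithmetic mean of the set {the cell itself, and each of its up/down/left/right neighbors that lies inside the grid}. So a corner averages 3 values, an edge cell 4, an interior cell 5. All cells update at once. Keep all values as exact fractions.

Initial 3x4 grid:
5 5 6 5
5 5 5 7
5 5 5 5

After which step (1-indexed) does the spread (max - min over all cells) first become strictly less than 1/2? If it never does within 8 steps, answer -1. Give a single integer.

Step 1: max=6, min=5, spread=1
Step 2: max=683/120, min=5, spread=83/120
Step 3: max=28/5, min=5, spread=3/5
Step 4: max=118507/21600, min=45553/9000, spread=45899/108000
  -> spread < 1/2 first at step 4
Step 5: max=7072483/1296000, min=60971/12000, spread=97523/259200
Step 6: max=140237239/25920000, min=86374/16875, spread=302671/1036800
Step 7: max=25128201503/4665600000, min=166523837/32400000, spread=45950759/186624000
Step 8: max=1500693693677/279936000000, min=3345397661/648000000, spread=443855233/2239488000

Answer: 4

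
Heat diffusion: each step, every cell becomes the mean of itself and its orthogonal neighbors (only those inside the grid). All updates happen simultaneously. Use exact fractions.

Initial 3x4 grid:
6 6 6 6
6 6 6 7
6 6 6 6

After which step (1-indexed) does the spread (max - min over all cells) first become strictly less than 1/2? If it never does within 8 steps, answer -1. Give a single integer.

Step 1: max=19/3, min=6, spread=1/3
  -> spread < 1/2 first at step 1
Step 2: max=1507/240, min=6, spread=67/240
Step 3: max=13397/2160, min=6, spread=437/2160
Step 4: max=5341531/864000, min=6009/1000, spread=29951/172800
Step 5: max=47871821/7776000, min=20329/3375, spread=206761/1555200
Step 6: max=19118595571/3110400000, min=32565671/5400000, spread=14430763/124416000
Step 7: max=1144851741689/186624000000, min=2609652727/432000000, spread=139854109/1492992000
Step 8: max=68607111890251/11197440000000, min=235131228977/38880000000, spread=7114543559/89579520000

Answer: 1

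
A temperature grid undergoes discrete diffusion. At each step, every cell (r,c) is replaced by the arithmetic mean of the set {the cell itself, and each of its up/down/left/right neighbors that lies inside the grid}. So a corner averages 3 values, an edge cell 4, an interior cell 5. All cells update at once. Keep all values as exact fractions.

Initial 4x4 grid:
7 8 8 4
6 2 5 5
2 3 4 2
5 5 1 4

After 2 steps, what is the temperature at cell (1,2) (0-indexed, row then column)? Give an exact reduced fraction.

Step 1: cell (1,2) = 24/5
Step 2: cell (1,2) = 457/100
Full grid after step 2:
  35/6 243/40 689/120 191/36
  401/80 233/50 457/100 1093/240
  309/80 37/10 73/20 157/48
  23/6 71/20 37/12 115/36

Answer: 457/100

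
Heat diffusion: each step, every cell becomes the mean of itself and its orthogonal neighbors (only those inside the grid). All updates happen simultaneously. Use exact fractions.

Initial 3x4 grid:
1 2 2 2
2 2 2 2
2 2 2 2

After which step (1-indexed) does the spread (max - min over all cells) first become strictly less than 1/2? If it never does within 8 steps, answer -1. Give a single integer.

Step 1: max=2, min=5/3, spread=1/3
  -> spread < 1/2 first at step 1
Step 2: max=2, min=31/18, spread=5/18
Step 3: max=2, min=391/216, spread=41/216
Step 4: max=2, min=47623/25920, spread=4217/25920
Step 5: max=14321/7200, min=2901251/1555200, spread=38417/311040
Step 6: max=285403/144000, min=175423789/93312000, spread=1903471/18662400
Step 7: max=8524241/4320000, min=10596450911/5598720000, spread=18038617/223948800
Step 8: max=764673241/388800000, min=638578217149/335923200000, spread=883978523/13436928000

Answer: 1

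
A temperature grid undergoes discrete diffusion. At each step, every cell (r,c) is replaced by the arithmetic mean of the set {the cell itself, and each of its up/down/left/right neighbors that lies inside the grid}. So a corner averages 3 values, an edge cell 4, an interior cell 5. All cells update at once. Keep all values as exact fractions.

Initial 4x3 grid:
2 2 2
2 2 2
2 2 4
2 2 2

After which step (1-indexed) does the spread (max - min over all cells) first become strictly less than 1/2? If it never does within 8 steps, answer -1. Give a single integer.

Step 1: max=8/3, min=2, spread=2/3
Step 2: max=151/60, min=2, spread=31/60
Step 3: max=1291/540, min=2, spread=211/540
  -> spread < 1/2 first at step 3
Step 4: max=124897/54000, min=1847/900, spread=14077/54000
Step 5: max=1112407/486000, min=111683/54000, spread=5363/24300
Step 6: max=32900809/14580000, min=62869/30000, spread=93859/583200
Step 7: max=1959874481/874800000, min=102536467/48600000, spread=4568723/34992000
Step 8: max=116756435629/52488000000, min=3097618889/1458000000, spread=8387449/83980800

Answer: 3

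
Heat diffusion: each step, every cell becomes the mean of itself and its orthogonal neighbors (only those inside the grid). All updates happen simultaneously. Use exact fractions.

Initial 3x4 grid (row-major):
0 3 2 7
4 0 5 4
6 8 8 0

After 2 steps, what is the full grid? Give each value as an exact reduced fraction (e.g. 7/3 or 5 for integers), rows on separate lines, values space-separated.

Answer: 73/36 71/24 409/120 151/36
89/24 341/100 213/50 121/30
14/3 83/16 371/80 53/12

Derivation:
After step 1:
  7/3 5/4 17/4 13/3
  5/2 4 19/5 4
  6 11/2 21/4 4
After step 2:
  73/36 71/24 409/120 151/36
  89/24 341/100 213/50 121/30
  14/3 83/16 371/80 53/12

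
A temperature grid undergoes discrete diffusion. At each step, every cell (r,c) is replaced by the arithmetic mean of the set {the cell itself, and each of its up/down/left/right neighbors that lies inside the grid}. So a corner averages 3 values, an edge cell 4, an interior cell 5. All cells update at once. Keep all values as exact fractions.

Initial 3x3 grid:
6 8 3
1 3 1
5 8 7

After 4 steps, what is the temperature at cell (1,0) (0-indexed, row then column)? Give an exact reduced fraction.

Step 1: cell (1,0) = 15/4
Step 2: cell (1,0) = 1057/240
Step 3: cell (1,0) = 65339/14400
Step 4: cell (1,0) = 3949033/864000
Full grid after step 4:
  194183/43200 35601/8000 94979/21600
  3949033/864000 34027/7500 1942579/432000
  302287/64800 1345511/288000 599899/129600

Answer: 3949033/864000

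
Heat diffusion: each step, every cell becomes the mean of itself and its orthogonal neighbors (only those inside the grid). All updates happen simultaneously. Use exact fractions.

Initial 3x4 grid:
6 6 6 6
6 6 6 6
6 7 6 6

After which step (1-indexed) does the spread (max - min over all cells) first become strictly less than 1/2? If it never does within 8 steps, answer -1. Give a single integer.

Answer: 1

Derivation:
Step 1: max=19/3, min=6, spread=1/3
  -> spread < 1/2 first at step 1
Step 2: max=751/120, min=6, spread=31/120
Step 3: max=6691/1080, min=6, spread=211/1080
Step 4: max=664897/108000, min=10847/1800, spread=14077/108000
Step 5: max=5972407/972000, min=651683/108000, spread=5363/48600
Step 6: max=178700809/29160000, min=362869/60000, spread=93859/1166400
Step 7: max=10707874481/1749600000, min=588536467/97200000, spread=4568723/69984000
Step 8: max=641636435629/104976000000, min=17677618889/2916000000, spread=8387449/167961600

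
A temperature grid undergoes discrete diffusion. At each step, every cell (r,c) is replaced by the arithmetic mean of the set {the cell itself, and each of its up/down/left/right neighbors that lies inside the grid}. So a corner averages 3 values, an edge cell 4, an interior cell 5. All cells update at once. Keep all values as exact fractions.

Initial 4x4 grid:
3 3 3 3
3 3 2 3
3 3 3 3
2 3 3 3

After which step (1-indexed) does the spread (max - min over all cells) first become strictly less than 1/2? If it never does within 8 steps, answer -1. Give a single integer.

Answer: 1

Derivation:
Step 1: max=3, min=8/3, spread=1/3
  -> spread < 1/2 first at step 1
Step 2: max=3, min=49/18, spread=5/18
Step 3: max=117/40, min=607/216, spread=31/270
Step 4: max=10517/3600, min=91283/32400, spread=337/3240
Step 5: max=312847/108000, min=2762909/972000, spread=26357/486000
Step 6: max=624847/216000, min=3321179/1166400, spread=132487/2916000
Step 7: max=280358111/97200000, min=99967349/34992000, spread=12019637/437400000
Step 8: max=8404041937/2916000000, min=75065439563/26244000000, spread=57093787/2624400000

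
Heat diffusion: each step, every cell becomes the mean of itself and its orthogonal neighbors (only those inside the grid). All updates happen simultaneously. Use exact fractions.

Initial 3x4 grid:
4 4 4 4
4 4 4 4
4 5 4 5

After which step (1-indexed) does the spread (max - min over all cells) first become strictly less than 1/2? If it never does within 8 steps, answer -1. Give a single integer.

Step 1: max=9/2, min=4, spread=1/2
Step 2: max=157/36, min=4, spread=13/36
  -> spread < 1/2 first at step 2
Step 3: max=30857/7200, min=807/200, spread=361/1440
Step 4: max=550369/129600, min=21961/5400, spread=4661/25920
Step 5: max=27318863/6480000, min=8836621/2160000, spread=809/6480
Step 6: max=1960330399/466560000, min=79795301/19440000, spread=1809727/18662400
Step 7: max=117218847941/27993600000, min=600400573/145800000, spread=77677517/1119744000
Step 8: max=7020362394319/1679616000000, min=48115066451/11664000000, spread=734342603/13436928000

Answer: 2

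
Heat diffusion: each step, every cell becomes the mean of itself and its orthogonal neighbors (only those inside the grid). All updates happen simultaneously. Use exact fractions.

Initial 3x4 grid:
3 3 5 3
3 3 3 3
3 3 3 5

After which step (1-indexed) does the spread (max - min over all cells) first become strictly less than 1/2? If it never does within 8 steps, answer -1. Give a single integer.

Step 1: max=11/3, min=3, spread=2/3
Step 2: max=427/120, min=3, spread=67/120
Step 3: max=3827/1080, min=73/24, spread=271/540
Step 4: max=226399/64800, min=3721/1200, spread=5093/12960
  -> spread < 1/2 first at step 4
Step 5: max=13475501/3888000, min=338611/108000, spread=257101/777600
Step 6: max=801493999/233280000, min=10267967/3240000, spread=497603/1866240
Step 7: max=47784437141/13996800000, min=103446113/32400000, spread=123828653/559872000
Step 8: max=2850565884319/839808000000, min=9370295413/2916000000, spread=1215366443/6718464000

Answer: 4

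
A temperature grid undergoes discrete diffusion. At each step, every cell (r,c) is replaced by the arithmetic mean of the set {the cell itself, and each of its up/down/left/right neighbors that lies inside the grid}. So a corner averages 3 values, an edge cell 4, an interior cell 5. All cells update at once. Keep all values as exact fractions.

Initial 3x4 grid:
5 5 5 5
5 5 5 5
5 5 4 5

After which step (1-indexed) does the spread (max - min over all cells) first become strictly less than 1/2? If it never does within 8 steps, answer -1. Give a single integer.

Answer: 1

Derivation:
Step 1: max=5, min=14/3, spread=1/3
  -> spread < 1/2 first at step 1
Step 2: max=5, min=569/120, spread=31/120
Step 3: max=5, min=5189/1080, spread=211/1080
Step 4: max=8953/1800, min=523103/108000, spread=14077/108000
Step 5: max=536317/108000, min=4719593/972000, spread=5363/48600
Step 6: max=297131/60000, min=142059191/29160000, spread=93859/1166400
Step 7: max=480663533/97200000, min=8537725519/1749600000, spread=4568723/69984000
Step 8: max=14398381111/2916000000, min=513099564371/104976000000, spread=8387449/167961600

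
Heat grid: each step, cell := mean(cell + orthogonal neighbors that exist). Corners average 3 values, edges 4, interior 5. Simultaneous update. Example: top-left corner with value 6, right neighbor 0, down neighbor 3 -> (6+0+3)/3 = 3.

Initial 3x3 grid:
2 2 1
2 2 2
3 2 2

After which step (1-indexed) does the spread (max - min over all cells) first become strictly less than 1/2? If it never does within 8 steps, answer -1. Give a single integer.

Answer: 3

Derivation:
Step 1: max=7/3, min=5/3, spread=2/3
Step 2: max=41/18, min=31/18, spread=5/9
Step 3: max=473/216, min=391/216, spread=41/108
  -> spread < 1/2 first at step 3
Step 4: max=5531/2592, min=4837/2592, spread=347/1296
Step 5: max=65129/31104, min=59287/31104, spread=2921/15552
Step 6: max=771107/373248, min=721885/373248, spread=24611/186624
Step 7: max=9165281/4478976, min=8750623/4478976, spread=207329/2239488
Step 8: max=109242059/53747712, min=105748789/53747712, spread=1746635/26873856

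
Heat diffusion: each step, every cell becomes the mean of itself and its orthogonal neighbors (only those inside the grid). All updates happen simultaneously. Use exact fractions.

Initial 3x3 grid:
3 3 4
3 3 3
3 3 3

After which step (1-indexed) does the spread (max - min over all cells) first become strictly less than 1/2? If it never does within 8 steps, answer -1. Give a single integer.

Step 1: max=10/3, min=3, spread=1/3
  -> spread < 1/2 first at step 1
Step 2: max=59/18, min=3, spread=5/18
Step 3: max=689/216, min=3, spread=41/216
Step 4: max=41011/12960, min=1091/360, spread=347/2592
Step 5: max=2439737/777600, min=10957/3600, spread=2921/31104
Step 6: max=145796539/46656000, min=1321483/432000, spread=24611/373248
Step 7: max=8716802033/2799360000, min=29816741/9720000, spread=207329/4478976
Step 8: max=521914752451/167961600000, min=1594001599/518400000, spread=1746635/53747712

Answer: 1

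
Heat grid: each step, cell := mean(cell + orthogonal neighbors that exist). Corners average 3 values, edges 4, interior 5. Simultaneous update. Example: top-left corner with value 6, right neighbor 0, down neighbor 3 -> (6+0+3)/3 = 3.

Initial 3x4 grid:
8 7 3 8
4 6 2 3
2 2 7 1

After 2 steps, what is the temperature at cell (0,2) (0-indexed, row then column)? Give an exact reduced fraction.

Step 1: cell (0,2) = 5
Step 2: cell (0,2) = 149/30
Full grid after step 2:
  52/9 323/60 149/30 79/18
  91/20 473/100 199/50 481/120
  143/36 847/240 907/240 61/18

Answer: 149/30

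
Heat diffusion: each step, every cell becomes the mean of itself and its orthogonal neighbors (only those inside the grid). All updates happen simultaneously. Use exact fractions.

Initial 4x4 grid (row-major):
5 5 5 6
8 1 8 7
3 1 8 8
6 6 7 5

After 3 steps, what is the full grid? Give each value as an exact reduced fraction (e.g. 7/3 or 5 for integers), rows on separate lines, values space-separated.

After step 1:
  6 4 6 6
  17/4 23/5 29/5 29/4
  9/2 19/5 32/5 7
  5 5 13/2 20/3
After step 2:
  19/4 103/20 109/20 77/12
  387/80 449/100 601/100 521/80
  351/80 243/50 59/10 1639/240
  29/6 203/40 737/120 121/18
After step 3:
  393/80 124/25 1727/300 4411/720
  3693/800 10139/2000 2269/400 15461/2400
  11351/2400 1977/400 35689/6000 9347/1440
  3431/720 2091/400 4291/720 14179/2160

Answer: 393/80 124/25 1727/300 4411/720
3693/800 10139/2000 2269/400 15461/2400
11351/2400 1977/400 35689/6000 9347/1440
3431/720 2091/400 4291/720 14179/2160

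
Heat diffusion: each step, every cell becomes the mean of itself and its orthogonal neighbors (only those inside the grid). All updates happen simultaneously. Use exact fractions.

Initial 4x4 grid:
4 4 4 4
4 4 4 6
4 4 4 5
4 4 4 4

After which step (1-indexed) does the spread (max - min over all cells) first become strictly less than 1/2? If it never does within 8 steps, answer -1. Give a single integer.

Answer: 3

Derivation:
Step 1: max=19/4, min=4, spread=3/4
Step 2: max=557/120, min=4, spread=77/120
Step 3: max=16103/3600, min=4, spread=1703/3600
  -> spread < 1/2 first at step 3
Step 4: max=477473/108000, min=904/225, spread=43553/108000
Step 5: max=14143481/3240000, min=727313/180000, spread=1051847/3240000
Step 6: max=421342877/97200000, min=2192231/540000, spread=26741297/97200000
Step 7: max=3767870237/874800000, min=220185169/54000000, spread=62772031/273375000
Step 8: max=375039045593/87480000000, min=9949042891/2430000000, spread=16873501517/87480000000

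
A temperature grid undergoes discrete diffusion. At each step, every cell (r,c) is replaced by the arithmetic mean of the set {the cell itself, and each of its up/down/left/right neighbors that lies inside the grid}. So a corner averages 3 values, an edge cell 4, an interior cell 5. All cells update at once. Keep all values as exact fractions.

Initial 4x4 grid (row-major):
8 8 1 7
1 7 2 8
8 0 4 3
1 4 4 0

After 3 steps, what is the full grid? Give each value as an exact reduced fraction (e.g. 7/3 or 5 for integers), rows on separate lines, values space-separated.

After step 1:
  17/3 6 9/2 16/3
  6 18/5 22/5 5
  5/2 23/5 13/5 15/4
  13/3 9/4 3 7/3
After step 2:
  53/9 593/120 607/120 89/18
  533/120 123/25 201/50 1109/240
  523/120 311/100 367/100 821/240
  109/36 851/240 611/240 109/36
After step 3:
  2749/540 2341/450 4267/900 10529/2160
  1103/225 643/150 26747/6000 30611/7200
  3361/900 941/240 503/150 26531/7200
  7871/2160 22013/7200 23021/7200 1619/540

Answer: 2749/540 2341/450 4267/900 10529/2160
1103/225 643/150 26747/6000 30611/7200
3361/900 941/240 503/150 26531/7200
7871/2160 22013/7200 23021/7200 1619/540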